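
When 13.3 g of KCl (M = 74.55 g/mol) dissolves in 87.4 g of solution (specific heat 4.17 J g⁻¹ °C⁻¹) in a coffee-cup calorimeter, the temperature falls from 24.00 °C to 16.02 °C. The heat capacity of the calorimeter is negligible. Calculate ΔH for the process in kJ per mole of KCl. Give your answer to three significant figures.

ΔH = 16.3 kJ/mol

|ΔT| = |16.02 − 24.00| = 7.98 °C
|q_surr| = (87.4 × 4.17) × 7.98 = 364.458 × 7.98 = 2908 J
n(KCl) = 13.3 / 74.55 = 0.1784 mol
Temperature fell, so q_rxn = +|q_surr| = 2.908 kJ
ΔH = q_rxn / n = 16.30 kJ/mol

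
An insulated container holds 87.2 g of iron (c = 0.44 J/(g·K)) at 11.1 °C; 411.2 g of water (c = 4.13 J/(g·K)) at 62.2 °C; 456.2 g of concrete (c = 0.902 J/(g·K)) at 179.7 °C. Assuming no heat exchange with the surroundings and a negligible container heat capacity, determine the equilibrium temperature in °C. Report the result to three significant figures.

T_f = 83.8 °C

Σ mᵢcᵢ(T − Tᵢ) = 0  ⇒  T = Σ mᵢcᵢTᵢ / Σ mᵢcᵢ
Σ mᵢcᵢ = 87.2×0.44 + 411.2×4.13 + 456.2×0.902 = 2148.1164
Σ mᵢcᵢTᵢ = 38.368×11.1 + 1698.256×62.2 + 411.4924×179.7 = 180000
T = 180000 / 2148.1164 = 83.79 °C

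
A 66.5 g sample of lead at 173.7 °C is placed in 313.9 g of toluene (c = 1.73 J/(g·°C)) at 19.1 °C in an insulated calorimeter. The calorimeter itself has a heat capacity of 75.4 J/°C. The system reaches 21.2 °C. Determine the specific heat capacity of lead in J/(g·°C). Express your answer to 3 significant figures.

q_gained = (313.9 × 1.73 + 75.4) × (21.2 − 19.1) = 1299 J
q_lost = 66.5 × c × (173.7 − 21.2) = 10141.25 c
Set equal: c = 1299 / 10141.25 = 0.128 J/(g·°C)

c = 0.128 J/(g·°C)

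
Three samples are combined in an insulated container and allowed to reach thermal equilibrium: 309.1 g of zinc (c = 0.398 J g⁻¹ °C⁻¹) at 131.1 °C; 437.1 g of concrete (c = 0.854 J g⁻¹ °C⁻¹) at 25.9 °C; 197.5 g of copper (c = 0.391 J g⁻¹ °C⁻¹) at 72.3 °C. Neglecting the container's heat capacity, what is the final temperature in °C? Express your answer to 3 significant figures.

T_f = 54.7 °C

Σ mᵢcᵢ(T − Tᵢ) = 0  ⇒  T = Σ mᵢcᵢTᵢ / Σ mᵢcᵢ
Σ mᵢcᵢ = 309.1×0.398 + 437.1×0.854 + 197.5×0.391 = 573.5277
Σ mᵢcᵢTᵢ = 123.0218×131.1 + 373.2834×25.9 + 77.2225×72.3 = 31379
T = 31379 / 573.5277 = 54.71 °C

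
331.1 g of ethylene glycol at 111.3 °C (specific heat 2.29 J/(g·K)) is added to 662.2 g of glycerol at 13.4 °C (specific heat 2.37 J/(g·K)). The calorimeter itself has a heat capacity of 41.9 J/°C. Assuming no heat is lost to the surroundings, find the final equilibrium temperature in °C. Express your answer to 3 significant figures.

Heat lost by ethylene glycol = heat gained by glycerol + calorimeter.
(331.1)(2.29)(111.3 − T) = [(662.2)(2.37) + 41.9](T − 13.4)
758.219 (111.3 − T) = 1611.314 (T − 13.4)
84390 − 758.219 T = 1611.314 T − 21592
105982 = 2369.533 T
T = 44.73 °C

T_f = 44.7 °C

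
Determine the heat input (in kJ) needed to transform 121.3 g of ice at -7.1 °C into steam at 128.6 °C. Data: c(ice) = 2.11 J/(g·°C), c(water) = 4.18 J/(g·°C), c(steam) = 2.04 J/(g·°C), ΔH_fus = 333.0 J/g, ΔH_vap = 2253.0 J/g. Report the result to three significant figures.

q1 (heat ice -7.1→0.0 °C): 121.3 × 2.11 × 7.1 = 1817 J
q2 (melt at 0 °C): 121.3 × 333.0 = 40393 J
q3 (heat water 0.0→100.0 °C): 121.3 × 4.18 × 100.0 = 50703 J
q4 (vaporize at 100 °C): 121.3 × 2253.0 = 273289 J
q5 (heat steam 100.0→128.6 °C): 121.3 × 2.04 × 28.6 = 7077 J
Total: 1817 + 40393 + 50703 + 273289 + 7077 = 373279 J = 373 kJ

q = 373 kJ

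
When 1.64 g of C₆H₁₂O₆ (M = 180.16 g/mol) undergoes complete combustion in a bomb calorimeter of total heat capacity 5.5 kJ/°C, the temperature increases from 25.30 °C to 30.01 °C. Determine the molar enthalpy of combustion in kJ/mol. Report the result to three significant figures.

ΔH = -2850 kJ/mol

ΔT = 30.01 − 25.30 = 4.71 °C
q_cal = C_cal × ΔT = 5.5 × 4.71 = 25.905 kJ
n = 1.64 / 180.16 = 0.009103 mol
q_rxn = −q_cal = -25.905 kJ
ΔH = -25.905 / 0.009103 = -2846 kJ/mol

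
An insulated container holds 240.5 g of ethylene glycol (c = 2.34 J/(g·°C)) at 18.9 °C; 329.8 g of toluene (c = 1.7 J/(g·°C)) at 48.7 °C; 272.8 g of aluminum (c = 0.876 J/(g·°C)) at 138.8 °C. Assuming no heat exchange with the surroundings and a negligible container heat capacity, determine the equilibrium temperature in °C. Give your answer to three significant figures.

T_f = 52.2 °C

Σ mᵢcᵢ(T − Tᵢ) = 0  ⇒  T = Σ mᵢcᵢTᵢ / Σ mᵢcᵢ
Σ mᵢcᵢ = 240.5×2.34 + 329.8×1.7 + 272.8×0.876 = 1362.4028
Σ mᵢcᵢTᵢ = 562.77×18.9 + 560.66×48.7 + 238.9728×138.8 = 71110
T = 71110 / 1362.4028 = 52.19 °C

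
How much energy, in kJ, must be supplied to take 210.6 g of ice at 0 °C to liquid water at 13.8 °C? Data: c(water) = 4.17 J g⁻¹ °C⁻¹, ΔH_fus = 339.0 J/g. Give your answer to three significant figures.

q = 83.5 kJ

q1 (melt at 0 °C): 210.6 × 339.0 = 71393 J
q2 (heat water 0.0→13.8 °C): 210.6 × 4.17 × 13.8 = 12119 J
Total: 71393 + 12119 = 83512 J = 83.5 kJ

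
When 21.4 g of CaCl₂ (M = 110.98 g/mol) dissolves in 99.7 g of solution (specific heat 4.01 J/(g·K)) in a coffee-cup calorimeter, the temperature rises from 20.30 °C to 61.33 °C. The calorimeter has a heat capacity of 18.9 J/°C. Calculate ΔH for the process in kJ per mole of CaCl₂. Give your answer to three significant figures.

|ΔT| = |61.33 − 20.30| = 41.03 °C
|q_surr| = (99.7 × 4.01 + 18.9) × 41.03 = 418.697 × 41.03 = 17180 J
n(CaCl₂) = 21.4 / 110.98 = 0.1928 mol
Temperature rose, so q_rxn = −|q_surr| = -17.18 kJ
ΔH = q_rxn / n = -89.11 kJ/mol

ΔH = -89.1 kJ/mol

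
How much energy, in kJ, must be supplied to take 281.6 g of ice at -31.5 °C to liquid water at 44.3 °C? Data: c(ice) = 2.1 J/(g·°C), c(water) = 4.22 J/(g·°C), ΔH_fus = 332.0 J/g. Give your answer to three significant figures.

q1 (heat ice -31.5→0.0 °C): 281.6 × 2.1 × 31.5 = 18628 J
q2 (melt at 0 °C): 281.6 × 332.0 = 93491 J
q3 (heat water 0.0→44.3 °C): 281.6 × 4.22 × 44.3 = 52644 J
Total: 18628 + 93491 + 52644 = 164763 J = 165 kJ

q = 165 kJ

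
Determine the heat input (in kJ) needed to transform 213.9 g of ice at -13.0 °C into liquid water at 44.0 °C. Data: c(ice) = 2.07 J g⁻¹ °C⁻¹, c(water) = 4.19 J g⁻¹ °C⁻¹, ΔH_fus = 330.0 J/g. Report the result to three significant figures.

q1 (heat ice -13.0→0.0 °C): 213.9 × 2.07 × 13.0 = 5756 J
q2 (melt at 0 °C): 213.9 × 330.0 = 70587 J
q3 (heat water 0.0→44.0 °C): 213.9 × 4.19 × 44.0 = 39435 J
Total: 5756 + 70587 + 39435 = 115778 J = 116 kJ

q = 116 kJ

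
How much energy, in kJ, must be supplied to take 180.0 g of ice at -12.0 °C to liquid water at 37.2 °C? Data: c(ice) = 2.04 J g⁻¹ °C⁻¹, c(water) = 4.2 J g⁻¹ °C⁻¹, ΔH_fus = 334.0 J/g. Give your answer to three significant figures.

q = 92.6 kJ

q1 (heat ice -12.0→0.0 °C): 180.0 × 2.04 × 12.0 = 4406 J
q2 (melt at 0 °C): 180.0 × 334.0 = 60120 J
q3 (heat water 0.0→37.2 °C): 180.0 × 4.2 × 37.2 = 28123 J
Total: 4406 + 60120 + 28123 = 92649 J = 92.6 kJ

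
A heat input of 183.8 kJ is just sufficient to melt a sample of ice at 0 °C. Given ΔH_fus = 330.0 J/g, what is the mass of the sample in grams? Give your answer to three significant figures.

m = q / ΔH_fus = 183800 J / 330.0 J/g = 557 g

m = 557 g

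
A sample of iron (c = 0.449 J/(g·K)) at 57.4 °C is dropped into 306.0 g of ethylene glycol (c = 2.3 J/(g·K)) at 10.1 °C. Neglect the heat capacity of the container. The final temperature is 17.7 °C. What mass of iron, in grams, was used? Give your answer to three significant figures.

m = 300 g

q_gained = (306.0 × 2.3) × (17.7 − 10.1) = 5349 J
q_lost = m × 0.449 × (57.4 − 17.7) = 17.8253 m
m = 5349 / 17.8253 = 300 g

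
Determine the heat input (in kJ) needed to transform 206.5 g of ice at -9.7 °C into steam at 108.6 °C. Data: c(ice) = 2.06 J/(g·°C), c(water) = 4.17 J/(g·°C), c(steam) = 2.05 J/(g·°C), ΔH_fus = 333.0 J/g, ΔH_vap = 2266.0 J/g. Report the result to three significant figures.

q = 631 kJ

q1 (heat ice -9.7→0.0 °C): 206.5 × 2.06 × 9.7 = 4126 J
q2 (melt at 0 °C): 206.5 × 333.0 = 68765 J
q3 (heat water 0.0→100.0 °C): 206.5 × 4.17 × 100.0 = 86111 J
q4 (vaporize at 100 °C): 206.5 × 2266.0 = 467929 J
q5 (heat steam 100.0→108.6 °C): 206.5 × 2.05 × 8.6 = 3641 J
Total: 4126 + 68765 + 86111 + 467929 + 3641 = 630572 J = 631 kJ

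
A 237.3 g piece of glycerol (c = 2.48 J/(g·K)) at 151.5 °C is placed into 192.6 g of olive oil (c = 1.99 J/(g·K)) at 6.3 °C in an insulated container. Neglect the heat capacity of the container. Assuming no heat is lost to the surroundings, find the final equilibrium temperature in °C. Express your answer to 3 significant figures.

T_f = 94.2 °C

Heat lost by glycerol = heat gained by olive oil.
(237.3)(2.48)(151.5 − T) = (192.6)(1.99)(T − 6.3)
588.504 (151.5 − T) = 383.274 (T − 6.3)
89158 − 588.504 T = 383.274 T − 2414.6
91572.6 = 971.778 T
T = 94.23 °C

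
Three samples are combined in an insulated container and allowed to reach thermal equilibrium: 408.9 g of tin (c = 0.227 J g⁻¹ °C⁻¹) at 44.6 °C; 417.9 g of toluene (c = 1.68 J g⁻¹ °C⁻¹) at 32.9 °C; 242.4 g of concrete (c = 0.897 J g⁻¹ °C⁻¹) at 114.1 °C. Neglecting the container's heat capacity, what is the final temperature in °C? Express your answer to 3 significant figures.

Σ mᵢcᵢ(T − Tᵢ) = 0  ⇒  T = Σ mᵢcᵢTᵢ / Σ mᵢcᵢ
Σ mᵢcᵢ = 408.9×0.227 + 417.9×1.68 + 242.4×0.897 = 1012.3251
Σ mᵢcᵢTᵢ = 92.8203×44.6 + 702.072×32.9 + 217.4328×114.1 = 52047
T = 52047 / 1012.3251 = 51.41 °C

T_f = 51.4 °C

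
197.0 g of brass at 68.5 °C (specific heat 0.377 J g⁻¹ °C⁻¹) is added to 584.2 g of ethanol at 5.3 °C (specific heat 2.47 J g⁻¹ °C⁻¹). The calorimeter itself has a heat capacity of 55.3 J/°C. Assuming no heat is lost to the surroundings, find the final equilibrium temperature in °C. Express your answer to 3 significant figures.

Heat lost by brass = heat gained by ethanol + calorimeter.
(197.0)(0.377)(68.5 − T) = [(584.2)(2.47) + 55.3](T − 5.3)
74.269 (68.5 − T) = 1498.274 (T − 5.3)
5087.4 − 74.269 T = 1498.274 T − 7940.9
13028.3 = 1572.543 T
T = 8.2849 °C

T_f = 8.28 °C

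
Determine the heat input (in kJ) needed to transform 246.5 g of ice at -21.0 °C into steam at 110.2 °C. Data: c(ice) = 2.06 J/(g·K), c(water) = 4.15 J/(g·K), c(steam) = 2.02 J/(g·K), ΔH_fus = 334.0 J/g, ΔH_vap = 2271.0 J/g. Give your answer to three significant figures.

q = 760 kJ

q1 (heat ice -21.0→0.0 °C): 246.5 × 2.06 × 21.0 = 10664 J
q2 (melt at 0 °C): 246.5 × 334.0 = 82331 J
q3 (heat water 0.0→100.0 °C): 246.5 × 4.15 × 100.0 = 102298 J
q4 (vaporize at 100 °C): 246.5 × 2271.0 = 559802 J
q5 (heat steam 100.0→110.2 °C): 246.5 × 2.02 × 10.2 = 5079 J
Total: 10664 + 82331 + 102298 + 559802 + 5079 = 760174 J = 760 kJ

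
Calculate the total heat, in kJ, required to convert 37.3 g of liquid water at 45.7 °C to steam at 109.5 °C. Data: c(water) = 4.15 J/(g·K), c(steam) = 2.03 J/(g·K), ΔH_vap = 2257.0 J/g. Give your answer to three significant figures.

q = 93.3 kJ

q1 (heat water 45.7→100.0 °C): 37.3 × 4.15 × 54.3 = 8405 J
q2 (vaporize at 100 °C): 37.3 × 2257.0 = 84186 J
q3 (heat steam 100.0→109.5 °C): 37.3 × 2.03 × 9.5 = 719 J
Total: 8405 + 84186 + 719 = 93310 J = 93.3 kJ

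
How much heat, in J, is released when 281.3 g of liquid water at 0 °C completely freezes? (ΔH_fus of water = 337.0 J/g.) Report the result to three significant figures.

q = 94800 J

q = m × ΔH_fus = 281.3 × 337.0 = 94800 J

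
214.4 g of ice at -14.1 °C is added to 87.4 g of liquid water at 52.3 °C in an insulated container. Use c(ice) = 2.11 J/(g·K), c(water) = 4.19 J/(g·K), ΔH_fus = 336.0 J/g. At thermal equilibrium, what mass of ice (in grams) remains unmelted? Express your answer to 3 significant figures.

Heat to warm all ice to 0 °C: 214.4×2.11×14.1 = 6378.6 J
Heat released by water cooling to 0 °C: 87.4×4.19×52.3 = 19153 J
19153 J < 6378.6 + 214.4×336.0 = 78417.0 J, so not all ice melts; final T = 0 °C.
Heat left for melting: 19153 − 6378.6 = 12774.4 J
Mass melted = 12774.4 / 336.0 = 38.02 g
Ice remaining = 214.4 − 38.02 = 176.38 g

m_ice remaining = 176 g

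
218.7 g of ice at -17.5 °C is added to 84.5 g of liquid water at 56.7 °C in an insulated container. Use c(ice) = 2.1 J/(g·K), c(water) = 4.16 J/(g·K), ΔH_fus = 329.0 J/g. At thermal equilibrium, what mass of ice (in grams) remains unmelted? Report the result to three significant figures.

m_ice remaining = 183 g

Heat to warm all ice to 0 °C: 218.7×2.1×17.5 = 8037.2 J
Heat released by water cooling to 0 °C: 84.5×4.16×56.7 = 19931 J
19931 J < 8037.2 + 218.7×329.0 = 79989.5 J, so not all ice melts; final T = 0 °C.
Heat left for melting: 19931 − 8037.2 = 11893.8 J
Mass melted = 11893.8 / 329.0 = 36.15 g
Ice remaining = 218.7 − 36.15 = 182.55 g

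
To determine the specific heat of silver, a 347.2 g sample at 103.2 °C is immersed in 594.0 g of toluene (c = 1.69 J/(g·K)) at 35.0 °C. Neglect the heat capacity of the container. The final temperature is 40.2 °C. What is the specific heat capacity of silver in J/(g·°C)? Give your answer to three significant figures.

q_gained = (594.0 × 1.69) × (40.2 − 35.0) = 5220 J
q_lost = 347.2 × c × (103.2 − 40.2) = 21873.6 c
Set equal: c = 5220 / 21873.6 = 0.239 J/(g·°C)

c = 0.239 J/(g·°C)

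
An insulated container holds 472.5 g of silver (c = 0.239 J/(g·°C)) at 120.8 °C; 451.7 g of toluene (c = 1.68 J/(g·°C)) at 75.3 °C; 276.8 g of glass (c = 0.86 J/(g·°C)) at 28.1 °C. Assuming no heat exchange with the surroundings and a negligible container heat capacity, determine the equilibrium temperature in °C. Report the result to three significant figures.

Σ mᵢcᵢ(T − Tᵢ) = 0  ⇒  T = Σ mᵢcᵢTᵢ / Σ mᵢcᵢ
Σ mᵢcᵢ = 472.5×0.239 + 451.7×1.68 + 276.8×0.86 = 1109.8315
Σ mᵢcᵢTᵢ = 112.9275×120.8 + 758.856×75.3 + 238.048×28.1 = 77473
T = 77473 / 1109.8315 = 69.81 °C

T_f = 69.8 °C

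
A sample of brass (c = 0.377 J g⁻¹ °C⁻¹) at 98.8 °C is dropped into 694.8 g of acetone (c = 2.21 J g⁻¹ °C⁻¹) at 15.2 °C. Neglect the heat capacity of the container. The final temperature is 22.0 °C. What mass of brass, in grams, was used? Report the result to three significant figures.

m = 361 g

q_gained = (694.8 × 2.21) × (22.0 − 15.2) = 10440 J
q_lost = m × 0.377 × (98.8 − 22.0) = 28.9536 m
m = 10440 / 28.9536 = 361 g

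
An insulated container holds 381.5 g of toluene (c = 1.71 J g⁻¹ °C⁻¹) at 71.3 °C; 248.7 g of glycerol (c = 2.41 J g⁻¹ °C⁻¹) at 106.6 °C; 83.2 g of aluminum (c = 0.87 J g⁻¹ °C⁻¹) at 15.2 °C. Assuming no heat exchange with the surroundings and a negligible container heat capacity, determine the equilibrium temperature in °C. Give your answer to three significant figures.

Σ mᵢcᵢ(T − Tᵢ) = 0  ⇒  T = Σ mᵢcᵢTᵢ / Σ mᵢcᵢ
Σ mᵢcᵢ = 381.5×1.71 + 248.7×2.41 + 83.2×0.87 = 1324.116
Σ mᵢcᵢTᵢ = 652.365×71.3 + 599.367×106.6 + 72.384×15.2 = 111510
T = 111510 / 1324.116 = 84.21 °C

T_f = 84.2 °C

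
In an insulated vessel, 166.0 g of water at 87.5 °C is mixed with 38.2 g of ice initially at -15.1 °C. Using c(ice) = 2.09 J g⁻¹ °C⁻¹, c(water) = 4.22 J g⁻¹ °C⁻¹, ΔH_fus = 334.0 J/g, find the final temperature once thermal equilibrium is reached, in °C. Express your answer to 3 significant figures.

Heat to bring ice to 0 °C and melt it: q₁ = 38.2×2.09×15.1 + 38.2×334.0 = 13964 J
Heat the water can supply cooling to 0 °C: 166.0×4.22×87.5 = 61295.5 J > q₁, so all ice melts.
Energy balance: 166.0×4.22×(87.5 − T) = 13964 + 38.2×4.22×(T − 0)
700.52(87.5 − T) = 13964 + 161.204 T
61295.5 − 13964 = 861.724 T
T = 47331.5 / 861.724 = 54.93 °C

T_f = 54.9 °C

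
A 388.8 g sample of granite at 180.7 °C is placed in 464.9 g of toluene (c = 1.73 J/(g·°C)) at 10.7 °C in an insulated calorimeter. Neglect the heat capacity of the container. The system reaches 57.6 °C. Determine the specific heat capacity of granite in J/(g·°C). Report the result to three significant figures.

c = 0.788 J/(g·°C)

q_gained = (464.9 × 1.73) × (57.6 − 10.7) = 37720 J
q_lost = 388.8 × c × (180.7 − 57.6) = 47861.28 c
Set equal: c = 37720 / 47861.28 = 0.788 J/(g·°C)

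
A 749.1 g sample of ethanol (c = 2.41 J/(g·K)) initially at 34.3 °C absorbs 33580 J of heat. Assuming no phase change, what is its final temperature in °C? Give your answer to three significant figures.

ΔT = q / (m c) = 33580 / (749.1 × 2.41) = 18.60 °C
T_f = 34.3 + 18.60 = 52.90 °C

T_f = 52.9 °C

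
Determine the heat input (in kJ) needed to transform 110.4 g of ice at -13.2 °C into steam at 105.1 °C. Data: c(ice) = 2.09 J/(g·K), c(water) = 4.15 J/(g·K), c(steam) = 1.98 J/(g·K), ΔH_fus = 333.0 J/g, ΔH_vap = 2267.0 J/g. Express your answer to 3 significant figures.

q1 (heat ice -13.2→0.0 °C): 110.4 × 2.09 × 13.2 = 3046 J
q2 (melt at 0 °C): 110.4 × 333.0 = 36763 J
q3 (heat water 0.0→100.0 °C): 110.4 × 4.15 × 100.0 = 45816 J
q4 (vaporize at 100 °C): 110.4 × 2267.0 = 250277 J
q5 (heat steam 100.0→105.1 °C): 110.4 × 1.98 × 5.1 = 1115 J
Total: 3046 + 36763 + 45816 + 250277 + 1115 = 337017 J = 337 kJ

q = 337 kJ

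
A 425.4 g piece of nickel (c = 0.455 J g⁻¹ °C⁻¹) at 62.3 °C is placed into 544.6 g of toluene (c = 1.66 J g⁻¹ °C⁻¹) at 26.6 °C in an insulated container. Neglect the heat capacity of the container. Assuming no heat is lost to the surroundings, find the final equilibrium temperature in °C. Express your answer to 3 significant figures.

T_f = 32.9 °C

Heat lost by nickel = heat gained by toluene.
(425.4)(0.455)(62.3 − T) = (544.6)(1.66)(T − 26.6)
193.557 (62.3 − T) = 904.036 (T − 26.6)
12059 − 193.557 T = 904.036 T − 24047
36106 = 1097.593 T
T = 32.90 °C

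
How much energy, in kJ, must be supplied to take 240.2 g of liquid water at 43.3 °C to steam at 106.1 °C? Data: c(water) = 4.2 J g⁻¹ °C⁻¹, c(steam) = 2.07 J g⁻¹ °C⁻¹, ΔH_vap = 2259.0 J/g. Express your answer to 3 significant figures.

q = 603 kJ

q1 (heat water 43.3→100.0 °C): 240.2 × 4.2 × 56.7 = 57201 J
q2 (vaporize at 100 °C): 240.2 × 2259.0 = 542612 J
q3 (heat steam 100.0→106.1 °C): 240.2 × 2.07 × 6.1 = 3033 J
Total: 57201 + 542612 + 3033 = 602846 J = 603 kJ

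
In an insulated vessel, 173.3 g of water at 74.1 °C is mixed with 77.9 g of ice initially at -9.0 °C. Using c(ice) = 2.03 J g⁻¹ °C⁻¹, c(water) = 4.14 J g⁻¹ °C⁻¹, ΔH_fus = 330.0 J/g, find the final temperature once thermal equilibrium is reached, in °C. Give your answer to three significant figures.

T_f = 25.0 °C

Heat to bring ice to 0 °C and melt it: q₁ = 77.9×2.03×9.0 + 77.9×330.0 = 27130 J
Heat the water can supply cooling to 0 °C: 173.3×4.14×74.1 = 53163.9 J > q₁, so all ice melts.
Energy balance: 173.3×4.14×(74.1 − T) = 27130 + 77.9×4.14×(T − 0)
717.462(74.1 − T) = 27130 + 322.506 T
53163.9 − 27130 = 1039.968 T
T = 26033.9 / 1039.968 = 25.03 °C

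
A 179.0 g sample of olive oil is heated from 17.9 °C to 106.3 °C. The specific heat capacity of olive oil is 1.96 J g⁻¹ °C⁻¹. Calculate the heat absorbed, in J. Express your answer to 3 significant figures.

q = 31000 J

q = m c ΔT = 179.0 × 1.96 × (106.3 − 17.9)
q = 179.0 × 1.96 × 88.4 = 31010 J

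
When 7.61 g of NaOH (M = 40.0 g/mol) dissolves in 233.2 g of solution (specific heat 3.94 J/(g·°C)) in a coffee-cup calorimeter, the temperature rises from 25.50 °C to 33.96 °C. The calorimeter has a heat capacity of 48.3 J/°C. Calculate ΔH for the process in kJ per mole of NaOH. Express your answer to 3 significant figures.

ΔH = -43.0 kJ/mol

|ΔT| = |33.96 − 25.50| = 8.46 °C
|q_surr| = (233.2 × 3.94 + 48.3) × 8.46 = 967.108 × 8.46 = 8182 J
n(NaOH) = 7.61 / 40.0 = 0.1903 mol
Temperature rose, so q_rxn = −|q_surr| = -8.182 kJ
ΔH = q_rxn / n = -43.00 kJ/mol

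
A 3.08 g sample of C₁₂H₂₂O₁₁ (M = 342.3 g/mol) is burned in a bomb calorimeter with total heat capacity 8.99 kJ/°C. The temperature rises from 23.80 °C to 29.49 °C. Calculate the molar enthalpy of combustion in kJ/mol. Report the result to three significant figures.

ΔT = 29.49 − 23.80 = 5.69 °C
q_cal = C_cal × ΔT = 8.99 × 5.69 = 51.1531 kJ
n = 3.08 / 342.3 = 0.008998 mol
q_rxn = −q_cal = -51.1531 kJ
ΔH = -51.1531 / 0.008998 = -5684.9 kJ/mol

ΔH = -5680 kJ/mol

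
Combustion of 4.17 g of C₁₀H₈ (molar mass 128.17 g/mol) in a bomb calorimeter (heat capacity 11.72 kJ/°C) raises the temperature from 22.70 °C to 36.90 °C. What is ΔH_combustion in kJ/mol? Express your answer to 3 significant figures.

ΔT = 36.90 − 22.70 = 14.20 °C
q_cal = C_cal × ΔT = 11.72 × 14.20 = 166.424 kJ
n = 4.17 / 128.17 = 0.03253 mol
q_rxn = −q_cal = -166.424 kJ
ΔH = -166.424 / 0.03253 = -5116 kJ/mol

ΔH = -5120 kJ/mol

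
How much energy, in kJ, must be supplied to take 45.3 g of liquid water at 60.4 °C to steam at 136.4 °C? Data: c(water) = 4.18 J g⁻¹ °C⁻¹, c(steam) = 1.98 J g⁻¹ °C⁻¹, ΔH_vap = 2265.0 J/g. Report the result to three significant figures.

q1 (heat water 60.4→100.0 °C): 45.3 × 4.18 × 39.6 = 7498 J
q2 (vaporize at 100 °C): 45.3 × 2265.0 = 102605 J
q3 (heat steam 100.0→136.4 °C): 45.3 × 1.98 × 36.4 = 3265 J
Total: 7498 + 102605 + 3265 = 113368 J = 113 kJ

q = 113 kJ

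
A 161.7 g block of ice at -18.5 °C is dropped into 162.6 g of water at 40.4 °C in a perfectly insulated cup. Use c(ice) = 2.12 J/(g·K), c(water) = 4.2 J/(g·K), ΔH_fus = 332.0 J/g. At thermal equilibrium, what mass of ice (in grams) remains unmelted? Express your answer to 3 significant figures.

Heat to warm all ice to 0 °C: 161.7×2.12×18.5 = 6341.9 J
Heat released by water cooling to 0 °C: 162.6×4.2×40.4 = 27590 J
27590 J < 6341.9 + 161.7×332.0 = 60026.3 J, so not all ice melts; final T = 0 °C.
Heat left for melting: 27590 − 6341.9 = 21248.1 J
Mass melted = 21248.1 / 332.0 = 64.00 g
Ice remaining = 161.7 − 64.00 = 97.70 g

m_ice remaining = 97.7 g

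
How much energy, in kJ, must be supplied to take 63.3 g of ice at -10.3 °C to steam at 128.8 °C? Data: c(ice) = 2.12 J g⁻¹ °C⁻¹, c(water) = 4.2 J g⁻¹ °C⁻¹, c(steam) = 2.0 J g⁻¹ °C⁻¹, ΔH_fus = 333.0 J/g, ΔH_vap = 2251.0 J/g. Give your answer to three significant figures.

q1 (heat ice -10.3→0.0 °C): 63.3 × 2.12 × 10.3 = 1382 J
q2 (melt at 0 °C): 63.3 × 333.0 = 21079 J
q3 (heat water 0.0→100.0 °C): 63.3 × 4.2 × 100.0 = 26586 J
q4 (vaporize at 100 °C): 63.3 × 2251.0 = 142488 J
q5 (heat steam 100.0→128.8 °C): 63.3 × 2.0 × 28.8 = 3646 J
Total: 1382 + 21079 + 26586 + 142488 + 3646 = 195181 J = 195 kJ

q = 195 kJ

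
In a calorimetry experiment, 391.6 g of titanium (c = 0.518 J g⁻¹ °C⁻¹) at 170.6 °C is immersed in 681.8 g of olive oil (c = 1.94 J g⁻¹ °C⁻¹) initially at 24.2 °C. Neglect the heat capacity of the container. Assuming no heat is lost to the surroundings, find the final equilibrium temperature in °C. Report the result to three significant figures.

Heat lost by titanium = heat gained by olive oil.
(391.6)(0.518)(170.6 − T) = (681.8)(1.94)(T − 24.2)
202.8488 (170.6 − T) = 1322.692 (T − 24.2)
34606 − 202.8488 T = 1322.692 T − 32009
66615 = 1525.5408 T
T = 43.67 °C

T_f = 43.7 °C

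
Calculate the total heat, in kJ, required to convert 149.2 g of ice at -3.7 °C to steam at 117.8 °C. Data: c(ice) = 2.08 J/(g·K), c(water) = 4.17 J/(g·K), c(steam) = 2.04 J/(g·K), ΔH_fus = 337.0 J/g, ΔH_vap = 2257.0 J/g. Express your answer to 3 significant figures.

q = 456 kJ

q1 (heat ice -3.7→0.0 °C): 149.2 × 2.08 × 3.7 = 1148 J
q2 (melt at 0 °C): 149.2 × 337.0 = 50280 J
q3 (heat water 0.0→100.0 °C): 149.2 × 4.17 × 100.0 = 62216 J
q4 (vaporize at 100 °C): 149.2 × 2257.0 = 336744 J
q5 (heat steam 100.0→117.8 °C): 149.2 × 2.04 × 17.8 = 5418 J
Total: 1148 + 50280 + 62216 + 336744 + 5418 = 455806 J = 456 kJ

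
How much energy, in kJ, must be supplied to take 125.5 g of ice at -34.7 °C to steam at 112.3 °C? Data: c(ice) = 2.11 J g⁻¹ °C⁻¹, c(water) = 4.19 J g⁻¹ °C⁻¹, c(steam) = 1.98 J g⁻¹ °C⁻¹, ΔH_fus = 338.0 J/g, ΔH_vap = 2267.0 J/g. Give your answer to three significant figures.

q = 392 kJ

q1 (heat ice -34.7→0.0 °C): 125.5 × 2.11 × 34.7 = 9189 J
q2 (melt at 0 °C): 125.5 × 338.0 = 42419 J
q3 (heat water 0.0→100.0 °C): 125.5 × 4.19 × 100.0 = 52585 J
q4 (vaporize at 100 °C): 125.5 × 2267.0 = 284509 J
q5 (heat steam 100.0→112.3 °C): 125.5 × 1.98 × 12.3 = 3056 J
Total: 9189 + 42419 + 52585 + 284509 + 3056 = 391758 J = 392 kJ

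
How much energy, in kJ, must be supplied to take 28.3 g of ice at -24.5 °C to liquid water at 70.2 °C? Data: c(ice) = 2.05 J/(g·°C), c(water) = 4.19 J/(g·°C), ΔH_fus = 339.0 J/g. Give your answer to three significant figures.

q = 19.3 kJ

q1 (heat ice -24.5→0.0 °C): 28.3 × 2.05 × 24.5 = 1421 J
q2 (melt at 0 °C): 28.3 × 339.0 = 9594 J
q3 (heat water 0.0→70.2 °C): 28.3 × 4.19 × 70.2 = 8324 J
Total: 1421 + 9594 + 8324 = 19339 J = 19.3 kJ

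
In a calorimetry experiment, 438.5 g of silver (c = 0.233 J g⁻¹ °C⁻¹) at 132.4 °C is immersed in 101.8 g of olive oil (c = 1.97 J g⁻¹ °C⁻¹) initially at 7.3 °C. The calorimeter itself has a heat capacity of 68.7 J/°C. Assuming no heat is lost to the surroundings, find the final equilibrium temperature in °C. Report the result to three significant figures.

T_f = 41.7 °C

Heat lost by silver = heat gained by olive oil + calorimeter.
(438.5)(0.233)(132.4 − T) = [(101.8)(1.97) + 68.7](T − 7.3)
102.1705 (132.4 − T) = 269.246 (T − 7.3)
13527 − 102.1705 T = 269.246 T − 1965.5
15492.5 = 371.4165 T
T = 41.71 °C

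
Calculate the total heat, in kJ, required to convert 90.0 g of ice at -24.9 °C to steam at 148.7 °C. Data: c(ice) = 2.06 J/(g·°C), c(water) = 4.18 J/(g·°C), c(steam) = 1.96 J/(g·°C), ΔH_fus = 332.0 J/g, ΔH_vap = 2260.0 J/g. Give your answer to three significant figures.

q1 (heat ice -24.9→0.0 °C): 90.0 × 2.06 × 24.9 = 4616 J
q2 (melt at 0 °C): 90.0 × 332.0 = 29880 J
q3 (heat water 0.0→100.0 °C): 90.0 × 4.18 × 100.0 = 37620 J
q4 (vaporize at 100 °C): 90.0 × 2260.0 = 203400 J
q5 (heat steam 100.0→148.7 °C): 90.0 × 1.96 × 48.7 = 8591 J
Total: 4616 + 29880 + 37620 + 203400 + 8591 = 284107 J = 284 kJ

q = 284 kJ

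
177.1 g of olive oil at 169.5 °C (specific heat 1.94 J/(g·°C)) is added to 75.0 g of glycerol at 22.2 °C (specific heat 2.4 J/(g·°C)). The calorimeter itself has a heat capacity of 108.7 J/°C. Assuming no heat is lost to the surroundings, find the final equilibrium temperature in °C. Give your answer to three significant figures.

T_f = 102 °C

Heat lost by olive oil = heat gained by glycerol + calorimeter.
(177.1)(1.94)(169.5 − T) = [(75.0)(2.4) + 108.7](T − 22.2)
343.574 (169.5 − T) = 288.7 (T − 22.2)
58236 − 343.574 T = 288.7 T − 6409.1
64645.1 = 632.274 T
T = 102.2 °C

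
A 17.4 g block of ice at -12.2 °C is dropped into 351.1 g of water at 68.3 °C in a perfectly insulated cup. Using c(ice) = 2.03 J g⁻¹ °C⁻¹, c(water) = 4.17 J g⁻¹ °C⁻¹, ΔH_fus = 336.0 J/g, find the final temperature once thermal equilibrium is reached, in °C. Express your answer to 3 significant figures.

T_f = 61.0 °C

Heat to bring ice to 0 °C and melt it: q₁ = 17.4×2.03×12.2 + 17.4×336.0 = 6277.3 J
Heat the water can supply cooling to 0 °C: 351.1×4.17×68.3 = 99997.1 J > q₁, so all ice melts.
Energy balance: 351.1×4.17×(68.3 − T) = 6277.3 + 17.4×4.17×(T − 0)
1464.087(68.3 − T) = 6277.3 + 72.558 T
99997.1 − 6277.3 = 1536.645 T
T = 93719.8 / 1536.645 = 60.99 °C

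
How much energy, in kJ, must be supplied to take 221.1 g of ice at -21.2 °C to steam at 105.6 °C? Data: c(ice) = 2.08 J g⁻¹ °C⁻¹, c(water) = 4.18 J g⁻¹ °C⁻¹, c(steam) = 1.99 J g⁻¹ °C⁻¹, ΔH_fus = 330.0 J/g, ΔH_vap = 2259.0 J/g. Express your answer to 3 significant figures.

q1 (heat ice -21.2→0.0 °C): 221.1 × 2.08 × 21.2 = 9750 J
q2 (melt at 0 °C): 221.1 × 330.0 = 72963 J
q3 (heat water 0.0→100.0 °C): 221.1 × 4.18 × 100.0 = 92420 J
q4 (vaporize at 100 °C): 221.1 × 2259.0 = 499465 J
q5 (heat steam 100.0→105.6 °C): 221.1 × 1.99 × 5.6 = 2464 J
Total: 9750 + 72963 + 92420 + 499465 + 2464 = 677062 J = 677 kJ

q = 677 kJ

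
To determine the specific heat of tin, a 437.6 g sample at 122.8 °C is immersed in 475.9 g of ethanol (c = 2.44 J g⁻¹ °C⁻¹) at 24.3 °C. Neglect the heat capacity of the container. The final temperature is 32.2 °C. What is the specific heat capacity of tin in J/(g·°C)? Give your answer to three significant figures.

q_gained = (475.9 × 2.44) × (32.2 − 24.3) = 9173 J
q_lost = 437.6 × c × (122.8 − 32.2) = 39646.56 c
Set equal: c = 9173 / 39646.56 = 0.231 J/(g·°C)

c = 0.231 J/(g·°C)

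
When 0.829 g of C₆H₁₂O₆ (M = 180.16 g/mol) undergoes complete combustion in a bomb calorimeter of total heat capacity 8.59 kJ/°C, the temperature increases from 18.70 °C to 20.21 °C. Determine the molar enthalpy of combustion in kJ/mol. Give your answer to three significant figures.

ΔH = -2820 kJ/mol

ΔT = 20.21 − 18.70 = 1.51 °C
q_cal = C_cal × ΔT = 8.59 × 1.51 = 12.9709 kJ
n = 0.829 / 180.16 = 0.004601 mol
q_rxn = −q_cal = -12.9709 kJ
ΔH = -12.9709 / 0.004601 = -2819 kJ/mol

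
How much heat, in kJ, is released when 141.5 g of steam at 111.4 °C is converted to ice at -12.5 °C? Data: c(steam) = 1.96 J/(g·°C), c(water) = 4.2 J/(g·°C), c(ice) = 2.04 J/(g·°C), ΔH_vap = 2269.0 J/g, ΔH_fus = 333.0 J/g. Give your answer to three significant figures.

q1 (cool steam 111.4→100 °C): 141.5 × 1.96 × 11.4 = 3162 J
q2 (condense at 100 °C): 141.5 × 2269.0 = 321064 J
q3 (cool water 100→0 °C): 141.5 × 4.2 × 100.0 = 59430 J
q4 (freeze at 0 °C): 141.5 × 333.0 = 47120 J
q5 (cool ice 0→-12.5 °C): 141.5 × 2.04 × 12.5 = 3608 J
Total: 3162 + 321064 + 59430 + 47120 + 3608 = 434384 J = 434 kJ

q = 434 kJ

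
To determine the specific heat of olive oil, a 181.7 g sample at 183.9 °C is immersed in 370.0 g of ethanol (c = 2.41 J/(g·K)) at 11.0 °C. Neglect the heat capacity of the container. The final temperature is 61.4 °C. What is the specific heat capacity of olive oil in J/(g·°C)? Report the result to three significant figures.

c = 2.02 J/(g·°C)

q_gained = (370.0 × 2.41) × (61.4 − 11.0) = 44940 J
q_lost = 181.7 × c × (183.9 − 61.4) = 22258.25 c
Set equal: c = 44940 / 22258.25 = 2.02 J/(g·°C)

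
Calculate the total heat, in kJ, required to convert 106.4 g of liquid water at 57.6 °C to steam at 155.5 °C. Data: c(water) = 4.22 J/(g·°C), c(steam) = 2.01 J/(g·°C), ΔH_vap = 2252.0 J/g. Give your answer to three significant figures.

q = 271 kJ

q1 (heat water 57.6→100.0 °C): 106.4 × 4.22 × 42.4 = 19038 J
q2 (vaporize at 100 °C): 106.4 × 2252.0 = 239613 J
q3 (heat steam 100.0→155.5 °C): 106.4 × 2.01 × 55.5 = 11869 J
Total: 19038 + 239613 + 11869 = 270520 J = 271 kJ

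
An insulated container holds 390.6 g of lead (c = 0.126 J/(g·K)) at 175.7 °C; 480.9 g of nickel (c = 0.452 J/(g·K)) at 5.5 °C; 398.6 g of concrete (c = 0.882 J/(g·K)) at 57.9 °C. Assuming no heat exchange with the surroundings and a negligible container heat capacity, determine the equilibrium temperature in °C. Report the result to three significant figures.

T_f = 48.9 °C

Σ mᵢcᵢ(T − Tᵢ) = 0  ⇒  T = Σ mᵢcᵢTᵢ / Σ mᵢcᵢ
Σ mᵢcᵢ = 390.6×0.126 + 480.9×0.452 + 398.6×0.882 = 618.1476
Σ mᵢcᵢTᵢ = 49.2156×175.7 + 217.3668×5.5 + 351.5652×57.9 = 30198
T = 30198 / 618.1476 = 48.85 °C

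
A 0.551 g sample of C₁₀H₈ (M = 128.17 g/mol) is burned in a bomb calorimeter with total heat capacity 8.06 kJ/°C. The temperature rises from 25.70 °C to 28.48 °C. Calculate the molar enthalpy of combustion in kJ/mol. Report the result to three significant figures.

ΔH = -5210 kJ/mol

ΔT = 28.48 − 25.70 = 2.78 °C
q_cal = C_cal × ΔT = 8.06 × 2.78 = 22.4068 kJ
n = 0.551 / 128.17 = 0.004299 mol
q_rxn = −q_cal = -22.4068 kJ
ΔH = -22.4068 / 0.004299 = -5212 kJ/mol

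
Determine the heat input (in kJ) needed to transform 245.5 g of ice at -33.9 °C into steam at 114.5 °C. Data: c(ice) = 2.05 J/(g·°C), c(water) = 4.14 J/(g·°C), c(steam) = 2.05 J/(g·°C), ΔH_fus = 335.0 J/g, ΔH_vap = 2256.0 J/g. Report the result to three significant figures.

q1 (heat ice -33.9→0.0 °C): 245.5 × 2.05 × 33.9 = 17061 J
q2 (melt at 0 °C): 245.5 × 335.0 = 82243 J
q3 (heat water 0.0→100.0 °C): 245.5 × 4.14 × 100.0 = 101637 J
q4 (vaporize at 100 °C): 245.5 × 2256.0 = 553848 J
q5 (heat steam 100.0→114.5 °C): 245.5 × 2.05 × 14.5 = 7297 J
Total: 17061 + 82243 + 101637 + 553848 + 7297 = 762086 J = 762 kJ

q = 762 kJ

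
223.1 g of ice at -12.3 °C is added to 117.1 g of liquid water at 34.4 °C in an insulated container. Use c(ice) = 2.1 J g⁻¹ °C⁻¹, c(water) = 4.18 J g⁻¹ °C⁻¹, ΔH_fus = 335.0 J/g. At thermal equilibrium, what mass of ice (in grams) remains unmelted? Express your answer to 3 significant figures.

m_ice remaining = 190 g

Heat to warm all ice to 0 °C: 223.1×2.1×12.3 = 5762.7 J
Heat released by water cooling to 0 °C: 117.1×4.18×34.4 = 16838 J
16838 J < 5762.7 + 223.1×335.0 = 80501.2 J, so not all ice melts; final T = 0 °C.
Heat left for melting: 16838 − 5762.7 = 11075.3 J
Mass melted = 11075.3 / 335.0 = 33.06 g
Ice remaining = 223.1 − 33.06 = 190.04 g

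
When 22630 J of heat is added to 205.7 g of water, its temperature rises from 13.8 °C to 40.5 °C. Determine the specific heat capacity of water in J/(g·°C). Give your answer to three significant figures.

c = 4.12 J/(g·°C)

c = q / (m ΔT) = 22630 / (205.7 × 26.7)
c = 22630 / 5492.19 = 4.12 J/(g·°C)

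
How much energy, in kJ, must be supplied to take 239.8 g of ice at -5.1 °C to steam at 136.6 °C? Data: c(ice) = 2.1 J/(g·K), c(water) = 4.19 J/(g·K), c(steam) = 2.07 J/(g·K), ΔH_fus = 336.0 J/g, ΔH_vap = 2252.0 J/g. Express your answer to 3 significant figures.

q1 (heat ice -5.1→0.0 °C): 239.8 × 2.1 × 5.1 = 2568 J
q2 (melt at 0 °C): 239.8 × 336.0 = 80573 J
q3 (heat water 0.0→100.0 °C): 239.8 × 4.19 × 100.0 = 100476 J
q4 (vaporize at 100 °C): 239.8 × 2252.0 = 540030 J
q5 (heat steam 100.0→136.6 °C): 239.8 × 2.07 × 36.6 = 18168 J
Total: 2568 + 80573 + 100476 + 540030 + 18168 = 741815 J = 742 kJ

q = 742 kJ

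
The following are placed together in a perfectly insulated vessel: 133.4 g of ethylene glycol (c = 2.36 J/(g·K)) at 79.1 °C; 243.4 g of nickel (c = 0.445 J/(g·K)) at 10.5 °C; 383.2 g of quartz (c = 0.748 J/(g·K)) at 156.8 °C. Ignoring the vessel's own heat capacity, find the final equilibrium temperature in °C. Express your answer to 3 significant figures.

Σ mᵢcᵢ(T − Tᵢ) = 0  ⇒  T = Σ mᵢcᵢTᵢ / Σ mᵢcᵢ
Σ mᵢcᵢ = 133.4×2.36 + 243.4×0.445 + 383.2×0.748 = 709.7706
Σ mᵢcᵢTᵢ = 314.824×79.1 + 108.313×10.5 + 286.6336×156.8 = 70984
T = 70984 / 709.7706 = 100.0 °C

T_f = 100 °C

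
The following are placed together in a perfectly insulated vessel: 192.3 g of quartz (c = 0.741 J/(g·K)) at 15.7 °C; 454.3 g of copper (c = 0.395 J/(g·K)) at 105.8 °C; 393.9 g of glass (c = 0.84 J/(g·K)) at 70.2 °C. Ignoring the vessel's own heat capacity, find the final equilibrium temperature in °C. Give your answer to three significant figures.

Σ mᵢcᵢ(T − Tᵢ) = 0  ⇒  T = Σ mᵢcᵢTᵢ / Σ mᵢcᵢ
Σ mᵢcᵢ = 192.3×0.741 + 454.3×0.395 + 393.9×0.84 = 652.8188
Σ mᵢcᵢTᵢ = 142.4943×15.7 + 179.4485×105.8 + 330.876×70.2 = 44450
T = 44450 / 652.8188 = 68.09 °C

T_f = 68.1 °C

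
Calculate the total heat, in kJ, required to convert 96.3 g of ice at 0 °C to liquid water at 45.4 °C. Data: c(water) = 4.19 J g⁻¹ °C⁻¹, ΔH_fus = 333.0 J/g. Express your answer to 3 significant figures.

q = 50.4 kJ

q1 (melt at 0 °C): 96.3 × 333.0 = 32068 J
q2 (heat water 0.0→45.4 °C): 96.3 × 4.19 × 45.4 = 18319 J
Total: 32068 + 18319 = 50387 J = 50.4 kJ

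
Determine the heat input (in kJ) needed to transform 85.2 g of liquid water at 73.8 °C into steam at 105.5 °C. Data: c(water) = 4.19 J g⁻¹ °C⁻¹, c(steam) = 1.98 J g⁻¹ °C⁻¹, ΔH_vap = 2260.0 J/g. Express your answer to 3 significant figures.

q1 (heat water 73.8→100.0 °C): 85.2 × 4.19 × 26.2 = 9353 J
q2 (vaporize at 100 °C): 85.2 × 2260.0 = 192552 J
q3 (heat steam 100.0→105.5 °C): 85.2 × 1.98 × 5.5 = 928 J
Total: 9353 + 192552 + 928 = 202833 J = 203 kJ

q = 203 kJ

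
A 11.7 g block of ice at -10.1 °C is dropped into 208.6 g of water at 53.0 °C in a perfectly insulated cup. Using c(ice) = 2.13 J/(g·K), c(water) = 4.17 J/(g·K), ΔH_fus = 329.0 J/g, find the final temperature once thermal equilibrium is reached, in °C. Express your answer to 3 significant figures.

Heat to bring ice to 0 °C and melt it: q₁ = 11.7×2.13×10.1 + 11.7×329.0 = 4101.0 J
Heat the water can supply cooling to 0 °C: 208.6×4.17×53.0 = 46102.7 J > q₁, so all ice melts.
Energy balance: 208.6×4.17×(53.0 − T) = 4101.0 + 11.7×4.17×(T − 0)
869.862(53.0 − T) = 4101.0 + 48.789 T
46102.7 − 4101.0 = 918.651 T
T = 42001.7 / 918.651 = 45.72 °C

T_f = 45.7 °C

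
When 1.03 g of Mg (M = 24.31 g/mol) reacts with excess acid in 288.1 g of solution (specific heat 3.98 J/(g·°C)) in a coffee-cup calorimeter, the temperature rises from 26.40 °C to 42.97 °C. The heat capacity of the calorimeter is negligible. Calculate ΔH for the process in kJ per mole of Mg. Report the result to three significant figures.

ΔH = -448 kJ/mol

|ΔT| = |42.97 − 26.40| = 16.57 °C
|q_surr| = (288.1 × 3.98) × 16.57 = 1146.638 × 16.57 = 19000 J
n(Mg) = 1.03 / 24.31 = 0.04237 mol
Temperature rose, so q_rxn = −|q_surr| = -19.00 kJ
ΔH = q_rxn / n = -448.4 kJ/mol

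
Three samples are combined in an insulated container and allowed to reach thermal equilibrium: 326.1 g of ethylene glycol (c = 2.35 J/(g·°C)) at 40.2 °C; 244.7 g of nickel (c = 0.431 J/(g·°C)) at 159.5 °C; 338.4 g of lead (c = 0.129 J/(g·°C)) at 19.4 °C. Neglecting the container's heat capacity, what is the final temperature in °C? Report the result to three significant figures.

T_f = 53.0 °C

Σ mᵢcᵢ(T − Tᵢ) = 0  ⇒  T = Σ mᵢcᵢTᵢ / Σ mᵢcᵢ
Σ mᵢcᵢ = 326.1×2.35 + 244.7×0.431 + 338.4×0.129 = 915.4543
Σ mᵢcᵢTᵢ = 766.335×40.2 + 105.4657×159.5 + 43.6536×19.4 = 48475
T = 48475 / 915.4543 = 52.95 °C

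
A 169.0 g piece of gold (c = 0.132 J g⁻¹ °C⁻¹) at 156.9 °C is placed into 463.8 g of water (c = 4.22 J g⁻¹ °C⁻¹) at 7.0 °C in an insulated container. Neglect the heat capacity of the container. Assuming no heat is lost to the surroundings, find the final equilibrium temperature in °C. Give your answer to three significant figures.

T_f = 8.69 °C

Heat lost by gold = heat gained by water.
(169.0)(0.132)(156.9 − T) = (463.8)(4.22)(T − 7.0)
22.308 (156.9 − T) = 1957.236 (T − 7.0)
3500.1 − 22.308 T = 1957.236 T − 13701
17201.1 = 1979.544 T
T = 8.689 °C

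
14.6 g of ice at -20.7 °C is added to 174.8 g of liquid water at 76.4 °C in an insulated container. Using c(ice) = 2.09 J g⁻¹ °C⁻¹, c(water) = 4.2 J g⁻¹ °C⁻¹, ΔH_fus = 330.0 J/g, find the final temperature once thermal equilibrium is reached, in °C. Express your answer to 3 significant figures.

T_f = 63.7 °C

Heat to bring ice to 0 °C and melt it: q₁ = 14.6×2.09×20.7 + 14.6×330.0 = 5449.6 J
Heat the water can supply cooling to 0 °C: 174.8×4.2×76.4 = 56089.8 J > q₁, so all ice melts.
Energy balance: 174.8×4.2×(76.4 − T) = 5449.6 + 14.6×4.2×(T − 0)
734.16(76.4 − T) = 5449.6 + 61.32 T
56089.8 − 5449.6 = 795.48 T
T = 50640.2 / 795.48 = 63.66 °C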